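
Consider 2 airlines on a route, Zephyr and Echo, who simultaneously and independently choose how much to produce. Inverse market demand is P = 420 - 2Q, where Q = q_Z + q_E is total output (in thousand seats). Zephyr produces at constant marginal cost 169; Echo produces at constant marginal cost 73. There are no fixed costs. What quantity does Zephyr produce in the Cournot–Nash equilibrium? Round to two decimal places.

Zephyr's profit: π_Z = (420 - 2Q)q_Z - (169q_Z). Setting ∂π_Z/∂q_Z = 0: 251 - 4q_Z - 2(q_E) = 0.
Echo's profit: π_E = (420 - 2Q)q_E - (73q_E). Setting ∂π_E/∂q_E = 0: 347 - 4q_E - 2(q_Z) = 0.
So q_Z = (251 - 2q_E)/4 and q_E = (347 - 2q_Z)/4.
Solving the pair: q_Z = 155/6, q_E = 443/6.

25.83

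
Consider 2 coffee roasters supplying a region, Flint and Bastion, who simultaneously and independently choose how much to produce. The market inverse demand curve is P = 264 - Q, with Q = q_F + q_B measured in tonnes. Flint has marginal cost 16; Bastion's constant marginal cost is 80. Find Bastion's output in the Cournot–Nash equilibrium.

40

Flint's profit: π_F = (264 - Q)q_F - (16q_F). Setting ∂π_F/∂q_F = 0: 248 - 2q_F - (q_B) = 0.
Bastion's first-order condition: 184 - 2q_B - (q_F) = 0.
So q_F = (248 - q_B)/2 and q_B = (184 - q_F)/2.
Solving the pair: q_F = 104, q_B = 40.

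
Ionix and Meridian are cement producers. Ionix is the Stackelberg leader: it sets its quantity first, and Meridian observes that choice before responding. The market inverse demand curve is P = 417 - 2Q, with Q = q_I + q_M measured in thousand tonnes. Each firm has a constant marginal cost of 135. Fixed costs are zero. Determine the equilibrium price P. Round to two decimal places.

Solve by backward induction. Given q_I, the follower Meridian maximises π_M = (417 - 2q_I - 2q_M)q_M - 135q_M.
Follower FOC: 282 - 2q_I - 4q_M = 0, so q_M(q_I) = (282 - 2q_I)/4.
The leader anticipates this reaction. Substituting into P = 417 - 2Q gives P = 276 - q_I, so π_I = (276 - q_I)q_I - 135q_I.
Leader FOC: 141 - 2q_I = 0, so q_I = 141/2.
Then q_M = (282 - 2·(141/2))/4 = 141/4.
Total output Q = 423/4, so price P = 417 - 2·(423/4) = 411/2.

205.50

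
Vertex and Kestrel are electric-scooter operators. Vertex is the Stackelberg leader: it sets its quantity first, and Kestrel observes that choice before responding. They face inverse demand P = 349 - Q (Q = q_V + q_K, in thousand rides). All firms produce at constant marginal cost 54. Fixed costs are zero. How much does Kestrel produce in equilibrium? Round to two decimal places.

73.75

Solve by backward induction. Given q_V, the follower Kestrel maximises π_K = (349 - q_V - q_K)q_K - 54q_K.
∂π_K/∂q_K = 295 - q_V - 2q_K = 0 gives the reaction function q_K = (295 - q_V)/2.
The leader anticipates this reaction. Substituting into P = 349 - Q gives P = 403/2 - (1/2)q_V, so π_V = (403/2 - (1/2)q_V)q_V - 54q_V.
Leader FOC: 295/2 - q_V = 0, so q_V = 295/2.
Then q_K = (295 - 295/2)/2 = 295/4.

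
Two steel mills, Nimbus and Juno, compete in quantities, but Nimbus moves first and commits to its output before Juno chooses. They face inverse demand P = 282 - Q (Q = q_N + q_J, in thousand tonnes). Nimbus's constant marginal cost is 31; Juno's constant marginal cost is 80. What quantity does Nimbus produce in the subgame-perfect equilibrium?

150

The follower Juno best-responds to any q_N: π_J = (282 - Q)q_J - 80q_J.
Setting the follower's marginal profit to zero, 202 - q_N - 2q_J = 0, i.e. q_J = (202 - q_N)/2.
Nimbus substitutes q_J(q_N) into its own profit: π_N = q_N(282 - q_N - (202 - q_N)/2) - 31q_N = (181 - (1/2)q_N)q_N - 31q_N.
The leader's first-order condition 150 - q_N = 0 yields q_N = 150.
Then q_J = (202 - 150)/2 = 26.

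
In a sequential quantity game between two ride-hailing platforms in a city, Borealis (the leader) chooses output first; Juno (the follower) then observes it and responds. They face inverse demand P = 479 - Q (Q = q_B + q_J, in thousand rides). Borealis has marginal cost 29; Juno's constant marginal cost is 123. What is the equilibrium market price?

Solve by backward induction. Given q_B, the follower Juno maximises π_J = (479 - q_B - q_J)q_J - 123q_J.
Setting the follower's marginal profit to zero, 356 - q_B - 2q_J = 0, i.e. q_J = (356 - q_B)/2.
Borealis substitutes q_J(q_B) into its own profit: π_B = q_B(479 - q_B - (356 - q_B)/2) - 29q_B = (301 - (1/2)q_B)q_B - 29q_B.
Maximising: ∂π_B/∂q_B = 272 - q_B = 0, giving q_B = 272.
Then q_J = (356 - 272)/2 = 42.
Total output Q = 314, so price P = 479 - 314 = 165.

165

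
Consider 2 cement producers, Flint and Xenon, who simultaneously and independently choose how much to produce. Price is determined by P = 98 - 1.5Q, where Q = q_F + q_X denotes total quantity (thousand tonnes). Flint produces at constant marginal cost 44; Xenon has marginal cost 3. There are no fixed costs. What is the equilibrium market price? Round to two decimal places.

48.33

Flint's profit: π_F = (98 - 1.5Q)q_F - (44q_F). Setting ∂π_F/∂q_F = 0: 54 - 3q_F - (3/2)(q_X) = 0.
Xenon's first-order condition: 95 - 3q_X - (3/2)(q_F) = 0.
So q_F = (54 - (3/2)q_X)/3 and q_X = (95 - (3/2)q_F)/3.
Substituting one into the other gives q_F = 26/9 and q_X = 272/9.
Total output Q = 298/9, so price P = 98 - (3/2)·(298/9) = 145/3.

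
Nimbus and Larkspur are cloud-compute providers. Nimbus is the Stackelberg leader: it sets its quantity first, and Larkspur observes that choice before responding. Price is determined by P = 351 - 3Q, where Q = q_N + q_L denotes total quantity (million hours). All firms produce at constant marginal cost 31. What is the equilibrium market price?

The follower Larkspur best-responds to any q_N: π_L = (351 - 3Q)q_L - 31q_L.
Setting the follower's marginal profit to zero, 320 - 3q_N - 6q_L = 0, i.e. q_L = (320 - 3q_N)/6.
Nimbus substitutes q_L(q_N) into its own profit: π_N = q_N(351 - 3q_N - (320 - 3q_N)/2) - 31q_N = (191 - (3/2)q_N)q_N - 31q_N.
The leader's first-order condition 160 - 3q_N = 0 yields q_N = 160/3.
Then q_L = (320 - 3·(160/3))/6 = 80/3.
Total output Q = 80, so price P = 351 - 3·80 = 111.

111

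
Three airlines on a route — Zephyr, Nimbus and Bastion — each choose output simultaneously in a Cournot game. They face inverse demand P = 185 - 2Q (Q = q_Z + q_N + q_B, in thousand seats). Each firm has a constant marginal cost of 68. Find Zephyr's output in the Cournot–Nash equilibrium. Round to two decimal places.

14.63

A representative firm's profit is π_i = q_i(185 - 2Q) - 68q_i.
Setting ∂π_i/∂q_i = 0 with rivals' quantities fixed: 117 - 4q_i - 2·Σ_{j≠i} q_j = 0.
With identical firms every q_j equals q_i, so Σ_{j≠i} q_j = 2q_i and 117 = 8q_i, giving q_i = 117/8.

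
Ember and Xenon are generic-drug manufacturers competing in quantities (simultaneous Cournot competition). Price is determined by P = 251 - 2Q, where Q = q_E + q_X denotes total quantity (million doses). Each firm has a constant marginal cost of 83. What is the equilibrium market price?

139

A representative firm's profit is π_i = q_i(251 - 2Q) - 83q_i.
First-order condition (treating rivals' output as given): 168 - 4q_i - 2q_j = 0.
With identical firms every q_j equals q_i, so q_j = q_i and 168 = 6q_i, giving q_i = 28.
Total output Q = 56, so price P = 251 - 2·56 = 139.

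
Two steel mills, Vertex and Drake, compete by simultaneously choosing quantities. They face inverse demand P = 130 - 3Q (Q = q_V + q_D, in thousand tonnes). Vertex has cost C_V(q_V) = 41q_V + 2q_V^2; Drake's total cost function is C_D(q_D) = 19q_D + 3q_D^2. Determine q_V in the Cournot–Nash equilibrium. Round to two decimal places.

Vertex's profit: π_V = (130 - 3Q)q_V - (41q_V + 2q_V²). Setting ∂π_V/∂q_V = 0: 89 - 10q_V - 3(q_D) = 0.
Drake's profit: π_D = (130 - 3Q)q_D - (19q_D + 3q_D²). Setting ∂π_D/∂q_D = 0: 111 - 12q_D - 3(q_V) = 0.
Rearranging gives the reaction functions q_V = (89 - 3q_D)/10 and q_D = (111 - 3q_V)/12.
Substituting one into the other gives q_V = 245/37 and q_D = 281/37.

6.62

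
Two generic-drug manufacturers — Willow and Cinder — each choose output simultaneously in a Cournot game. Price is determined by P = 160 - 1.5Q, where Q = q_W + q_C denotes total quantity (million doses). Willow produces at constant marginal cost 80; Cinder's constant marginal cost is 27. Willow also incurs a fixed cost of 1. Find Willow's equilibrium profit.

Willow's profit: π_W = (160 - 1.5Q)q_W - (80q_W). Setting ∂π_W/∂q_W = 0: 80 - 3q_W - (3/2)(q_C) = 0.
Cinder's profit: π_C = (160 - 1.5Q)q_C - (27q_C). Setting ∂π_C/∂q_C = 0: 133 - 3q_C - (3/2)(q_W) = 0.
Best responses: q_W = (80 - (3/2)q_C)/3, q_C = (133 - (3/2)q_W)/3.
Substituting one into the other gives q_W = 6 and q_C = 124/3.
Price P = 160 - (3/2)·(142/3) = 89.
Willow's profit: (89 - 80)·6 - 1 = 53.

53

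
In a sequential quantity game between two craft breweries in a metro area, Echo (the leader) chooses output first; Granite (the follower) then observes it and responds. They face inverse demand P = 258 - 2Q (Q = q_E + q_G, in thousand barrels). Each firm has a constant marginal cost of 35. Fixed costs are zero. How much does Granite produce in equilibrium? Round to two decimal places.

Solve by backward induction. Given q_E, the follower Granite maximises π_G = (258 - 2q_E - 2q_G)q_G - 35q_G.
Follower FOC: 223 - 2q_E - 4q_G = 0, so q_G(q_E) = (223 - 2q_E)/4.
Echo substitutes q_G(q_E) into its own profit: π_E = q_E(258 - 2q_E - (223 - 2q_E)/2) - 35q_E = (293/2 - q_E)q_E - 35q_E.
Leader FOC: 223/2 - 2q_E = 0, so q_E = 223/4.
Then q_G = (223 - 2·(223/4))/4 = 223/8.

27.88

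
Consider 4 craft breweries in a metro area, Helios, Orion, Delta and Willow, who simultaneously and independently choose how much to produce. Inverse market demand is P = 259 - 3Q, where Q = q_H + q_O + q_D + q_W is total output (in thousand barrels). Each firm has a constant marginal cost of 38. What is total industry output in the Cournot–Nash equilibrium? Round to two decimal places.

Each firm earns π_i = (259 - 3Q)q_i - 38q_i.
Setting ∂π_i/∂q_i = 0 with rivals' quantities fixed: 221 - 6q_i - 3·Σ_{j≠i} q_j = 0.
By symmetry each firm produces the same amount; substituting Σ_{j≠i} q_j = 3q_i yields q_i = 221/15.
Total output Q = 221/15 + 221/15 + 221/15 + 221/15 = 884/15.

58.93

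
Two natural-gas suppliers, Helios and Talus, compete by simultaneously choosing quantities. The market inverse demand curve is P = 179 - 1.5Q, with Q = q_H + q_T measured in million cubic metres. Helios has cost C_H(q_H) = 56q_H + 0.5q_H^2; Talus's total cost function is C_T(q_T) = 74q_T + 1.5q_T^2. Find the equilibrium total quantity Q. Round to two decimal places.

Helios's profit: π_H = (179 - 1.5Q)q_H - (56q_H + (1/2)q_H²). Setting ∂π_H/∂q_H = 0: 123 - 4q_H - (3/2)(q_T) = 0.
Talus's first-order condition: 105 - 6q_T - (3/2)(q_H) = 0.
Rearranging gives the reaction functions q_H = (123 - (3/2)q_T)/4 and q_T = (105 - (3/2)q_H)/6.
Substituting one into the other gives q_H = 774/29 and q_T = 314/29.
Total output Q = 774/29 + 314/29 = 1088/29.

37.52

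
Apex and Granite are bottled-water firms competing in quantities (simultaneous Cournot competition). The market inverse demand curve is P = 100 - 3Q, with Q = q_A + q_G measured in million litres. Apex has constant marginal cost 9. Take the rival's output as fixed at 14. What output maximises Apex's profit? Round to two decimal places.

8.17

With the rival's output fixed at 14, Apex's profit is π_A = (100 - 3·14 - 3q_A)q_A - (9q_A) = (58 - 3q_A)q_A - (9q_A).
∂π_A/∂q_A = 49 - 6q_A = 0, so q_A = 49/6.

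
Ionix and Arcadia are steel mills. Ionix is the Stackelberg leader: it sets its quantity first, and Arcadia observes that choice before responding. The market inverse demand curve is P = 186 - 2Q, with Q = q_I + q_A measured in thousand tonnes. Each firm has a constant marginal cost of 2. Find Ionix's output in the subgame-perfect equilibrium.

Solve by backward induction. Given q_I, the follower Arcadia maximises π_A = (186 - 2q_I - 2q_A)q_A - 2q_A.
Follower FOC: 184 - 2q_I - 4q_A = 0, so q_A(q_I) = (184 - 2q_I)/4.
Ionix substitutes q_A(q_I) into its own profit: π_I = q_I(186 - 2q_I - (184 - 2q_I)/2) - 2q_I = (94 - q_I)q_I - 2q_I.
Maximising: ∂π_I/∂q_I = 92 - 2q_I = 0, giving q_I = 46.
Then q_A = (184 - 2·46)/4 = 23.

46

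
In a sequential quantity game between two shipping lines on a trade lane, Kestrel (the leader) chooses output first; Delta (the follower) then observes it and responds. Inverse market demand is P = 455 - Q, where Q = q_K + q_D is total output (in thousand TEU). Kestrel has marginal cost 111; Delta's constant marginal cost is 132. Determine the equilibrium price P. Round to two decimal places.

202.25

The follower Delta best-responds to any q_K: π_D = (455 - Q)q_D - 132q_D.
Follower FOC: 323 - q_K - 2q_D = 0, so q_D(q_K) = (323 - q_K)/2.
Kestrel substitutes q_D(q_K) into its own profit: π_K = q_K(455 - q_K - (323 - q_K)/2) - 111q_K = (587/2 - (1/2)q_K)q_K - 111q_K.
Leader FOC: 365/2 - q_K = 0, so q_K = 365/2.
Then q_D = (323 - 365/2)/2 = 281/4.
Total output Q = 1011/4, so price P = 455 - 1011/4 = 809/4.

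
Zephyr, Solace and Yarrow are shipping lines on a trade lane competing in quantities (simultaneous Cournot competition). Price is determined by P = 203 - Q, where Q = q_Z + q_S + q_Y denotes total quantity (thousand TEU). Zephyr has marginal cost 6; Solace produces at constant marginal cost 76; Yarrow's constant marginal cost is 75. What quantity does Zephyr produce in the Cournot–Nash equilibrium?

84

Zephyr's profit: π_Z = (203 - Q)q_Z - (6q_Z). Setting ∂π_Z/∂q_Z = 0: 197 - 2q_Z - (q_S + q_Y) = 0.
Solace's profit: π_S = (203 - Q)q_S - (76q_S). Setting ∂π_S/∂q_S = 0: 127 - 2q_S - (q_Z + q_Y) = 0.
Yarrow's first-order condition: 128 - 2q_Y - (q_Z + q_S) = 0.
Adding the 3 first-order conditions: 452 − 4Q = 0, so Q = 113.
Back-substituting: q_Z = (197 − 113) = 84, q_S = (127 − 113) = 14, q_Y = (128 − 113) = 15.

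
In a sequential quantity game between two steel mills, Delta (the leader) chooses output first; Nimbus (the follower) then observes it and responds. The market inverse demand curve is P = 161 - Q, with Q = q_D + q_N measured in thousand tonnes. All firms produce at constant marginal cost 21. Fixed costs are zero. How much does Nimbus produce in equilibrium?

35

The follower Nimbus best-responds to any q_D: π_N = (161 - Q)q_N - 21q_N.
∂π_N/∂q_N = 140 - q_D - 2q_N = 0 gives the reaction function q_N = (140 - q_D)/2.
Delta substitutes q_N(q_D) into its own profit: π_D = q_D(161 - q_D - (140 - q_D)/2) - 21q_D = (91 - (1/2)q_D)q_D - 21q_D.
Maximising: ∂π_D/∂q_D = 70 - q_D = 0, giving q_D = 70.
Then q_N = (140 - 70)/2 = 35.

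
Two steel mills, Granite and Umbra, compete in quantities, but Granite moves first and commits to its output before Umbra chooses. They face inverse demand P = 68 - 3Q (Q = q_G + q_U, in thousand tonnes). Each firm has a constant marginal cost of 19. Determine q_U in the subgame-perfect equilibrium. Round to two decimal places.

Solve by backward induction. Given q_G, the follower Umbra maximises π_U = (68 - 3q_G - 3q_U)q_U - 19q_U.
Setting the follower's marginal profit to zero, 49 - 3q_G - 6q_U = 0, i.e. q_U = (49 - 3q_G)/6.
Granite substitutes q_U(q_G) into its own profit: π_G = q_G(68 - 3q_G - (49 - 3q_G)/2) - 19q_G = (87/2 - (3/2)q_G)q_G - 19q_G.
Maximising: ∂π_G/∂q_G = 49/2 - 3q_G = 0, giving q_G = 49/6.
Then q_U = (49 - 3·(49/6))/6 = 49/12.

4.08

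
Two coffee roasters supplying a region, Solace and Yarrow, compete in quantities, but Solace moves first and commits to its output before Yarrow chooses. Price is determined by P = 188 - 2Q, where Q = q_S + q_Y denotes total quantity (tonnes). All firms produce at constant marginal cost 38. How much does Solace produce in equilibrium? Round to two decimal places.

37.50

The follower Yarrow best-responds to any q_S: π_Y = (188 - 2Q)q_Y - 38q_Y.
Follower FOC: 150 - 2q_S - 4q_Y = 0, so q_Y(q_S) = (150 - 2q_S)/4.
Solace substitutes q_Y(q_S) into its own profit: π_S = q_S(188 - 2q_S - (150 - 2q_S)/2) - 38q_S = (113 - q_S)q_S - 38q_S.
Maximising: ∂π_S/∂q_S = 75 - 2q_S = 0, giving q_S = 75/2.
Then q_Y = (150 - 2·(75/2))/4 = 75/4.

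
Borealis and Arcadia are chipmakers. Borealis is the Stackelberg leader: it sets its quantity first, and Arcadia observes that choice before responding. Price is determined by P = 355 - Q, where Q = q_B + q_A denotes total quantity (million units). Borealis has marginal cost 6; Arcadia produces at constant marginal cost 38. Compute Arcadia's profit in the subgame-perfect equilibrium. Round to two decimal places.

The follower Arcadia best-responds to any q_B: π_A = (355 - Q)q_A - 38q_A.
Follower FOC: 317 - q_B - 2q_A = 0, so q_A(q_B) = (317 - q_B)/2.
The leader anticipates this reaction. Substituting into P = 355 - Q gives P = 393/2 - (1/2)q_B, so π_B = (393/2 - (1/2)q_B)q_B - 6q_B.
Maximising: ∂π_B/∂q_B = 381/2 - q_B = 0, giving q_B = 381/2.
Then q_A = (317 - 381/2)/2 = 253/4.
Price P = 355 - 1015/4 = 405/4.
Arcadia's profit: (405/4 - 38)·(253/4) = 4000.5625.

4000.56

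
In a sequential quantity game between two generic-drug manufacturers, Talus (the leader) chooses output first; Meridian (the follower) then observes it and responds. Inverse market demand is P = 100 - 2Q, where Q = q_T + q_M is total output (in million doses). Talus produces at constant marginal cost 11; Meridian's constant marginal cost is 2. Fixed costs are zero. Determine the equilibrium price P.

The follower Meridian best-responds to any q_T: π_M = (100 - 2Q)q_M - 2q_M.
∂π_M/∂q_M = 98 - 2q_T - 4q_M = 0 gives the reaction function q_M = (98 - 2q_T)/4.
Talus substitutes q_M(q_T) into its own profit: π_T = q_T(100 - 2q_T - (98 - 2q_T)/2) - 11q_T = (51 - q_T)q_T - 11q_T.
Maximising: ∂π_T/∂q_T = 40 - 2q_T = 0, giving q_T = 20.
Then q_M = (98 - 2·20)/4 = 29/2.
Total output Q = 69/2, so price P = 100 - 2·(69/2) = 31.

31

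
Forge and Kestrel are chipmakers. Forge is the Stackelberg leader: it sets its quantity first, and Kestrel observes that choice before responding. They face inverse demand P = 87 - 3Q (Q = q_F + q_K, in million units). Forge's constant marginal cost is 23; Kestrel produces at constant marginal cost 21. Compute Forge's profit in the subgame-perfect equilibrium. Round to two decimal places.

Solve by backward induction. Given q_F, the follower Kestrel maximises π_K = (87 - 3q_F - 3q_K)q_K - 21q_K.
∂π_K/∂q_K = 66 - 3q_F - 6q_K = 0 gives the reaction function q_K = (66 - 3q_F)/6.
Forge substitutes q_K(q_F) into its own profit: π_F = q_F(87 - 3q_F - (66 - 3q_F)/2) - 23q_F = (54 - (3/2)q_F)q_F - 23q_F.
Leader FOC: 31 - 3q_F = 0, so q_F = 31/3.
Then q_K = (66 - 3·(31/3))/6 = 35/6.
Price P = 87 - 3·(97/6) = 77/2.
Forge's profit: (77/2 - 23)·(31/3) = 961/6.

160.17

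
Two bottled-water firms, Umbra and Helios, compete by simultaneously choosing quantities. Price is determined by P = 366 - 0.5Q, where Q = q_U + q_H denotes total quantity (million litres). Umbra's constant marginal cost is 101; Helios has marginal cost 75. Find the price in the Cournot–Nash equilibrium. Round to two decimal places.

Umbra's profit: π_U = (366 - 0.5Q)q_U - (101q_U). Setting ∂π_U/∂q_U = 0: 265 - q_U - (1/2)(q_H) = 0.
Helios's profit: π_H = (366 - 0.5Q)q_H - (75q_H). Setting ∂π_H/∂q_H = 0: 291 - q_H - (1/2)(q_U) = 0.
So q_U = (265 - (1/2)q_H) and q_H = (291 - (1/2)q_U).
Solving the pair: q_U = 478/3, q_H = 634/3.
Total output Q = 1112/3, so price P = 366 - (1/2)·(1112/3) = 542/3.

180.67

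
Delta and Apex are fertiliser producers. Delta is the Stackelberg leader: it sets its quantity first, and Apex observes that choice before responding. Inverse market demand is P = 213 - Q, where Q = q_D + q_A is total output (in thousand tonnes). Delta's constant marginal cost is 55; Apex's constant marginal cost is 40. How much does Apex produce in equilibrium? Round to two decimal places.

50.75

The follower Apex best-responds to any q_D: π_A = (213 - Q)q_A - 40q_A.
∂π_A/∂q_A = 173 - q_D - 2q_A = 0 gives the reaction function q_A = (173 - q_D)/2.
Delta substitutes q_A(q_D) into its own profit: π_D = q_D(213 - q_D - (173 - q_D)/2) - 55q_D = (253/2 - (1/2)q_D)q_D - 55q_D.
Maximising: ∂π_D/∂q_D = 143/2 - q_D = 0, giving q_D = 143/2.
Then q_A = (173 - 143/2)/2 = 203/4.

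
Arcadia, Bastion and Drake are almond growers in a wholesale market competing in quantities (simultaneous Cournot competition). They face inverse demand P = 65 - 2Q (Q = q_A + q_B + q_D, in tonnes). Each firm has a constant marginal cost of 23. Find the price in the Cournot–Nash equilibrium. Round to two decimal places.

Each firm earns π_i = (65 - 2Q)q_i - 23q_i.
First-order condition (treating rivals' output as given): 42 - 4q_i - 2·Σ_{j≠i} q_j = 0.
By symmetry each firm produces the same amount; substituting Σ_{j≠i} q_j = 2q_i yields q_i = 42/8 = 21/4.
Total output Q = 63/4, so price P = 65 - 2·(63/4) = 67/2.

33.50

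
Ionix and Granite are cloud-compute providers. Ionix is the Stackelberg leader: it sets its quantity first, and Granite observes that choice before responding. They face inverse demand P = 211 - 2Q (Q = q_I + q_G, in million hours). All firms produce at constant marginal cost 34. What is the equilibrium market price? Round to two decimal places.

The follower Granite best-responds to any q_I: π_G = (211 - 2Q)q_G - 34q_G.
∂π_G/∂q_G = 177 - 2q_I - 4q_G = 0 gives the reaction function q_G = (177 - 2q_I)/4.
The leader anticipates this reaction. Substituting into P = 211 - 2Q gives P = 245/2 - q_I, so π_I = (245/2 - q_I)q_I - 34q_I.
Maximising: ∂π_I/∂q_I = 177/2 - 2q_I = 0, giving q_I = 177/4.
Then q_G = (177 - 2·(177/4))/4 = 177/8.
Total output Q = 531/8, so price P = 211 - 2·(531/8) = 313/4.

78.25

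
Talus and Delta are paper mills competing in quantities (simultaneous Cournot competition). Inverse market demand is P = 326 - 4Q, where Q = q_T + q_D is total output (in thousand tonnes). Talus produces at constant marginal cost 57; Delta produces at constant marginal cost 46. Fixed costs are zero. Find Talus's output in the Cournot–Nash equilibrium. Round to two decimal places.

21.50

Talus's profit: π_T = (326 - 4Q)q_T - (57q_T). Setting ∂π_T/∂q_T = 0: 269 - 8q_T - 4(q_D) = 0.
Delta's profit: π_D = (326 - 4Q)q_D - (46q_D). Setting ∂π_D/∂q_D = 0: 280 - 8q_D - 4(q_T) = 0.
Rearranging gives the reaction functions q_T = (269 - 4q_D)/8 and q_D = (280 - 4q_T)/8.
Substituting one into the other gives q_T = 43/2 and q_D = 97/4.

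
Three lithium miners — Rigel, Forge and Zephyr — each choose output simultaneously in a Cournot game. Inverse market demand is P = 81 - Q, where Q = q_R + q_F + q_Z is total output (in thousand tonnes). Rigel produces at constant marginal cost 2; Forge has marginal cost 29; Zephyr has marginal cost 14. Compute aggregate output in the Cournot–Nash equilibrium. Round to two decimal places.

49.50

Rigel's profit: π_R = (81 - Q)q_R - (2q_R). Setting ∂π_R/∂q_R = 0: 79 - 2q_R - (q_F + q_Z) = 0.
Forge's first-order condition: 52 - 2q_F - (q_R + q_Z) = 0.
Zephyr's profit: π_Z = (81 - Q)q_Z - (14q_Z). Setting ∂π_Z/∂q_Z = 0: 67 - 2q_Z - (q_R + q_F) = 0.
Summing all 3 equations gives 198 − 4Q = 0, hence Q = 99/2.
Back-substituting: q_R = (79 − 99/2) = 59/2, q_F = (52 − 99/2) = 5/2, q_Z = (67 − 99/2) = 35/2.
Total output Q = 59/2 + 5/2 + 35/2 = 99/2.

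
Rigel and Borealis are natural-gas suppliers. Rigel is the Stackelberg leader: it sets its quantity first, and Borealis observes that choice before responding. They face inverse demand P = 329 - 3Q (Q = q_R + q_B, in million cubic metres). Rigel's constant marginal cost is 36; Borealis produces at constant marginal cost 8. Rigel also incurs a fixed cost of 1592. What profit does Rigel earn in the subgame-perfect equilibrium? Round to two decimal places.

1334.04

Solve by backward induction. Given q_R, the follower Borealis maximises π_B = (329 - 3q_R - 3q_B)q_B - 8q_B.
∂π_B/∂q_B = 321 - 3q_R - 6q_B = 0 gives the reaction function q_B = (321 - 3q_R)/6.
Rigel substitutes q_B(q_R) into its own profit: π_R = q_R(329 - 3q_R - (321 - 3q_R)/2) - 36q_R = (337/2 - (3/2)q_R)q_R - 36q_R.
Maximising: ∂π_R/∂q_R = 265/2 - 3q_R = 0, giving q_R = 265/6.
Then q_B = (321 - 3·(265/6))/6 = 377/12.
Price P = 329 - 3·(907/12) = 409/4.
Rigel's profit: (409/4 - 36)·(265/6) - 1592 = 1334.0417.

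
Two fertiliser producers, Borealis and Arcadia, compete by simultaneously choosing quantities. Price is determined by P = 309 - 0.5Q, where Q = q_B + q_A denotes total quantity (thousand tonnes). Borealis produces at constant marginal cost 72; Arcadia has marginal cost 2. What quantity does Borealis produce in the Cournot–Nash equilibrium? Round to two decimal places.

Borealis's profit: π_B = (309 - 0.5Q)q_B - (72q_B). Setting ∂π_B/∂q_B = 0: 237 - q_B - (1/2)(q_A) = 0.
Arcadia's first-order condition: 307 - q_A - (1/2)(q_B) = 0.
Best responses: q_B = (237 - (1/2)q_A), q_A = (307 - (1/2)q_B).
Substituting one into the other gives q_B = 334/3 and q_A = 754/3.

111.33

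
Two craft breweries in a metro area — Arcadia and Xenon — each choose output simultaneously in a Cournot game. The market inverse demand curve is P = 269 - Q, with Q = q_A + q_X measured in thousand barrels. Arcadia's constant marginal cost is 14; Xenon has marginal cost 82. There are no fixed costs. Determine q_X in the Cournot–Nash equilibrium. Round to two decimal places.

Arcadia's profit: π_A = (269 - Q)q_A - (14q_A). Setting ∂π_A/∂q_A = 0: 255 - 2q_A - (q_X) = 0.
Xenon's first-order condition: 187 - 2q_X - (q_A) = 0.
Best responses: q_A = (255 - q_X)/2, q_X = (187 - q_A)/2.
Substituting one into the other gives q_A = 323/3 and q_X = 119/3.

39.67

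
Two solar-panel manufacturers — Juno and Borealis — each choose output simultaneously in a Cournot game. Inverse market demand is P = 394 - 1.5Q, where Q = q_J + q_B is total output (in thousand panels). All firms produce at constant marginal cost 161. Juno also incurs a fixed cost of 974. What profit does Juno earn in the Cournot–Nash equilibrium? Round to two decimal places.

A representative firm's profit is π_i = q_i(394 - 1.5Q) - 161q_i.
Setting ∂π_i/∂q_i = 0 with rivals' quantities fixed: 233 - 3q_i - (3/2)q_j = 0.
By symmetry each firm produces the same amount; substituting q_j = q_i yields q_i = 233/(9/2) = 466/9.
Price P = 394 - (3/2)·(932/9) = 716/3.
Juno's profit: (716/3 - 161)·(466/9) - 974 = 3047.4074.

3047.41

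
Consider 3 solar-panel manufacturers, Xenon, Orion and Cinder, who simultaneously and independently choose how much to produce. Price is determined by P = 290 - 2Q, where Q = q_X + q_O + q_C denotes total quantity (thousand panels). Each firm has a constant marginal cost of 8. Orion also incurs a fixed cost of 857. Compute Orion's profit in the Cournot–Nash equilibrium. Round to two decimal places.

1628.13

A representative firm's profit is π_i = q_i(290 - 2Q) - 8q_i.
First-order condition (treating rivals' output as given): 282 - 4q_i - 2·Σ_{j≠i} q_j = 0.
By symmetry each firm produces the same amount; substituting Σ_{j≠i} q_j = 2q_i yields q_i = 282/8 = 141/4.
Price P = 290 - 2·(423/4) = 157/2.
Orion's profit: (157/2 - 8)·(141/4) - 857 = 1628.1250.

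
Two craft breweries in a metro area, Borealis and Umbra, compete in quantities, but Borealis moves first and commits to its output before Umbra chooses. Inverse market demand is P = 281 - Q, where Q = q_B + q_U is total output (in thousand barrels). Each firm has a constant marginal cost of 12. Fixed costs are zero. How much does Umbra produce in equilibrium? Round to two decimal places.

67.25

Solve by backward induction. Given q_B, the follower Umbra maximises π_U = (281 - q_B - q_U)q_U - 12q_U.
Setting the follower's marginal profit to zero, 269 - q_B - 2q_U = 0, i.e. q_U = (269 - q_B)/2.
The leader anticipates this reaction. Substituting into P = 281 - Q gives P = 293/2 - (1/2)q_B, so π_B = (293/2 - (1/2)q_B)q_B - 12q_B.
Leader FOC: 269/2 - q_B = 0, so q_B = 269/2.
Then q_U = (269 - 269/2)/2 = 269/4.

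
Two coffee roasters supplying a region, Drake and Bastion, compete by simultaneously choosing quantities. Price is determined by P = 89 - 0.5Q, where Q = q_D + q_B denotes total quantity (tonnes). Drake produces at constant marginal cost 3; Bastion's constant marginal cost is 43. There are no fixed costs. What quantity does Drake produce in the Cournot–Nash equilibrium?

Drake's profit: π_D = (89 - 0.5Q)q_D - (3q_D). Setting ∂π_D/∂q_D = 0: 86 - q_D - (1/2)(q_B) = 0.
Bastion's profit: π_B = (89 - 0.5Q)q_B - (43q_B). Setting ∂π_B/∂q_B = 0: 46 - q_B - (1/2)(q_D) = 0.
Best responses: q_D = (86 - (1/2)q_B), q_B = (46 - (1/2)q_D).
Substituting one into the other gives q_D = 84 and q_B = 4.

84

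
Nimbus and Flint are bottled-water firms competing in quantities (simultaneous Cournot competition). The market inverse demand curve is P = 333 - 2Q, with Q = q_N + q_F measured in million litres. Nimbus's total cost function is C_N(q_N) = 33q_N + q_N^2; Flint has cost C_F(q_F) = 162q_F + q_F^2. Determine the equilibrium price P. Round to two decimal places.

Nimbus's profit: π_N = (333 - 2Q)q_N - (33q_N + q_N²). Setting ∂π_N/∂q_N = 0: 300 - 6q_N - 2(q_F) = 0.
Flint's first-order condition: 171 - 6q_F - 2(q_N) = 0.
Rearranging gives the reaction functions q_N = (300 - 2q_F)/6 and q_F = (171 - 2q_N)/6.
Substituting one into the other gives q_N = 729/16 and q_F = 213/16.
Total output Q = 471/8, so price P = 333 - 2·(471/8) = 861/4.

215.25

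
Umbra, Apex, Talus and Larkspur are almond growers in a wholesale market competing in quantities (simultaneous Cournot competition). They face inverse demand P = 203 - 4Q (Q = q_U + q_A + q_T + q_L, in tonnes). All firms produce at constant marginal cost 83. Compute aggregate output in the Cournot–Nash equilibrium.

24

A representative firm's profit is π_i = q_i(203 - 4Q) - 83q_i.
Setting ∂π_i/∂q_i = 0 with rivals' quantities fixed: 120 - 8q_i - 4·Σ_{j≠i} q_j = 0.
By symmetry each firm produces the same amount; substituting Σ_{j≠i} q_j = 3q_i yields q_i = 120/20 = 6.
Total output Q = 6 + 6 + 6 + 6 = 24.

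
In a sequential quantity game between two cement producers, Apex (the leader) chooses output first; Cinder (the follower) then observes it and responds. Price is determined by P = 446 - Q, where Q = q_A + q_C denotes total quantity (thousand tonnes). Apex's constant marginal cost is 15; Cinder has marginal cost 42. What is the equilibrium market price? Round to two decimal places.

Solve by backward induction. Given q_A, the follower Cinder maximises π_C = (446 - q_A - q_C)q_C - 42q_C.
Setting the follower's marginal profit to zero, 404 - q_A - 2q_C = 0, i.e. q_C = (404 - q_A)/2.
The leader anticipates this reaction. Substituting into P = 446 - Q gives P = 244 - (1/2)q_A, so π_A = (244 - (1/2)q_A)q_A - 15q_A.
The leader's first-order condition 229 - q_A = 0 yields q_A = 229.
Then q_C = (404 - 229)/2 = 175/2.
Total output Q = 633/2, so price P = 446 - 633/2 = 259/2.

129.50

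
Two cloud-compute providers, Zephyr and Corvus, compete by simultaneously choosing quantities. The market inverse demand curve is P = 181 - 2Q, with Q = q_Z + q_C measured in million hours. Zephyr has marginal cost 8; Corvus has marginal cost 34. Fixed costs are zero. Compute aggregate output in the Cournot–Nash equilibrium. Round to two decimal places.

53.33

Zephyr's profit: π_Z = (181 - 2Q)q_Z - (8q_Z). Setting ∂π_Z/∂q_Z = 0: 173 - 4q_Z - 2(q_C) = 0.
Corvus's profit: π_C = (181 - 2Q)q_C - (34q_C). Setting ∂π_C/∂q_C = 0: 147 - 4q_C - 2(q_Z) = 0.
So q_Z = (173 - 2q_C)/4 and q_C = (147 - 2q_Z)/4.
Substituting one into the other gives q_Z = 199/6 and q_C = 121/6.
Total output Q = 199/6 + 121/6 = 160/3.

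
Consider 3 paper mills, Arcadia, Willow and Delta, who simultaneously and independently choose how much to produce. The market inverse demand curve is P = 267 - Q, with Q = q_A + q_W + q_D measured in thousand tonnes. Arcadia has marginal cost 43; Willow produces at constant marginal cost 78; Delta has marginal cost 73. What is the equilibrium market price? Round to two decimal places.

115.25

Arcadia's profit: π_A = (267 - Q)q_A - (43q_A). Setting ∂π_A/∂q_A = 0: 224 - 2q_A - (q_W + q_D) = 0.
Willow's first-order condition: 189 - 2q_W - (q_A + q_D) = 0.
Delta's first-order condition: 194 - 2q_D - (q_A + q_W) = 0.
Adding the 3 first-order conditions: 607 − 4Q = 0, so Q = 607/4.
Back-substituting: q_A = (224 − 607/4) = 289/4, q_W = (189 − 607/4) = 149/4, q_D = (194 − 607/4) = 169/4.
Total output Q = 607/4, so price P = 267 - 607/4 = 461/4.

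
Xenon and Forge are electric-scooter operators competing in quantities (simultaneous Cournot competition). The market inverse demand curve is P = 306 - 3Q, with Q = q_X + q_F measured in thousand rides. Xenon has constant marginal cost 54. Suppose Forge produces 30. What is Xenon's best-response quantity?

With the rival's output fixed at 30, Xenon's profit is π_X = (306 - 3·30 - 3q_X)q_X - (54q_X) = (216 - 3q_X)q_X - (54q_X).
∂π_X/∂q_X = 162 - 6q_X = 0, so q_X = 27.

27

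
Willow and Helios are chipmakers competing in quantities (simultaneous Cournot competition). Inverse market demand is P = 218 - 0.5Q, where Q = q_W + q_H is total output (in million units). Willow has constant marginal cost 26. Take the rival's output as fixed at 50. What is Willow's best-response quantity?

167

With the rival's output fixed at 50, Willow's profit is π_W = (218 - (1/2)·50 - (1/2)q_W)q_W - (26q_W) = (193 - (1/2)q_W)q_W - (26q_W).
∂π_W/∂q_W = 167 - q_W = 0, so q_W = 167.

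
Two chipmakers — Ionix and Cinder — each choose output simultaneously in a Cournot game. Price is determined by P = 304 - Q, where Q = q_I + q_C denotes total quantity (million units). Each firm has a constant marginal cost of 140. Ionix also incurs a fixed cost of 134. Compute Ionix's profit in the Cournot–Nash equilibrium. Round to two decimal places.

2854.44

A representative firm's profit is π_i = q_i(304 - Q) - 140q_i.
Setting ∂π_i/∂q_i = 0 with rivals' quantities fixed: 164 - 2q_i - q_j = 0.
With identical firms every q_j equals q_i, so q_j = q_i and 164 = 3q_i, giving q_i = 164/3.
Price P = 304 - 328/3 = 584/3.
Ionix's profit: (584/3 - 140)·(164/3) - 134 = 2854.4444.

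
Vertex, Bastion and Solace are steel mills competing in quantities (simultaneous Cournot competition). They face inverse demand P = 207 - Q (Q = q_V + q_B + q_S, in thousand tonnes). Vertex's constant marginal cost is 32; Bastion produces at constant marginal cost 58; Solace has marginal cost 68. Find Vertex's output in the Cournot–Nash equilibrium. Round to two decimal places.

59.25

Vertex's profit: π_V = (207 - Q)q_V - (32q_V). Setting ∂π_V/∂q_V = 0: 175 - 2q_V - (q_B + q_S) = 0.
Bastion's profit: π_B = (207 - Q)q_B - (58q_B). Setting ∂π_B/∂q_B = 0: 149 - 2q_B - (q_V + q_S) = 0.
Solace's first-order condition: 139 - 2q_S - (q_V + q_B) = 0.
Adding the 3 first-order conditions: 463 − 4Q = 0, so Q = 463/4.
Back-substituting: q_V = (175 − 463/4) = 237/4, q_B = (149 − 463/4) = 133/4, q_S = (139 − 463/4) = 93/4.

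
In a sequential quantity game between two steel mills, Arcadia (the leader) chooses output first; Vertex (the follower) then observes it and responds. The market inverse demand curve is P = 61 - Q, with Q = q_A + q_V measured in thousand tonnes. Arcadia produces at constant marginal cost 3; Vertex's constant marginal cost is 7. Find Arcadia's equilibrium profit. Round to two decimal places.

480.50

Solve by backward induction. Given q_A, the follower Vertex maximises π_V = (61 - q_A - q_V)q_V - 7q_V.
Setting the follower's marginal profit to zero, 54 - q_A - 2q_V = 0, i.e. q_V = (54 - q_A)/2.
Arcadia substitutes q_V(q_A) into its own profit: π_A = q_A(61 - q_A - (54 - q_A)/2) - 3q_A = (34 - (1/2)q_A)q_A - 3q_A.
Leader FOC: 31 - q_A = 0, so q_A = 31.
Then q_V = (54 - 31)/2 = 23/2.
Price P = 61 - 85/2 = 37/2.
Arcadia's profit: (37/2 - 3)·31 = 961/2.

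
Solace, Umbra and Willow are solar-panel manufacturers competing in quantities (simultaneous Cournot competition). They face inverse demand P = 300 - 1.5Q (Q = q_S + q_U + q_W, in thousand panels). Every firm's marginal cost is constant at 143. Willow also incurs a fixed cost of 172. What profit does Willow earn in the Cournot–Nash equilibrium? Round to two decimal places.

Each firm earns π_i = (300 - 1.5Q)q_i - 143q_i.
Setting ∂π_i/∂q_i = 0 with rivals' quantities fixed: 157 - 3q_i - (3/2)·Σ_{j≠i} q_j = 0.
With identical firms every q_j equals q_i, so Σ_{j≠i} q_j = 2q_i and 157 = 6q_i, giving q_i = 157/6.
Price P = 300 - (3/2)·(157/2) = 729/4.
Willow's profit: (729/4 - 143)·(157/6) - 172 = 855.0417.

855.04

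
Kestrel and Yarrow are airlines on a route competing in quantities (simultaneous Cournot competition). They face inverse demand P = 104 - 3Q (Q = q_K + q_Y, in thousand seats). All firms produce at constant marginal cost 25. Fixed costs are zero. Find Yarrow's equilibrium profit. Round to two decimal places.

231.15

A representative firm's profit is π_i = q_i(104 - 3Q) - 25q_i.
Setting ∂π_i/∂q_i = 0 with rivals' quantities fixed: 79 - 6q_i - 3q_j = 0.
With identical firms every q_j equals q_i, so q_j = q_i and 79 = 9q_i, giving q_i = 79/9.
Price P = 104 - 3·(158/9) = 154/3.
Yarrow's profit: (154/3 - 25)·(79/9) = 231.1481.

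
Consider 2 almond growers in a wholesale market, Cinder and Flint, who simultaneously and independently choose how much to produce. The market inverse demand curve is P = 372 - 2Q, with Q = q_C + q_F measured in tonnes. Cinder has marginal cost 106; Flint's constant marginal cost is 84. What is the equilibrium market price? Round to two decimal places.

Cinder's profit: π_C = (372 - 2Q)q_C - (106q_C). Setting ∂π_C/∂q_C = 0: 266 - 4q_C - 2(q_F) = 0.
Flint's first-order condition: 288 - 4q_F - 2(q_C) = 0.
Best responses: q_C = (266 - 2q_F)/4, q_F = (288 - 2q_C)/4.
Substituting one into the other gives q_C = 122/3 and q_F = 155/3.
Total output Q = 277/3, so price P = 372 - 2·(277/3) = 562/3.

187.33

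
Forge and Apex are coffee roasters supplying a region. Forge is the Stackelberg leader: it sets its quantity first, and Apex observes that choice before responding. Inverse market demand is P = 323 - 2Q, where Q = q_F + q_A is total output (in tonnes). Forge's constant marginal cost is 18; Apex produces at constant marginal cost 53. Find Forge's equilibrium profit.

Solve by backward induction. Given q_F, the follower Apex maximises π_A = (323 - 2q_F - 2q_A)q_A - 53q_A.
Setting the follower's marginal profit to zero, 270 - 2q_F - 4q_A = 0, i.e. q_A = (270 - 2q_F)/4.
The leader anticipates this reaction. Substituting into P = 323 - 2Q gives P = 188 - q_F, so π_F = (188 - q_F)q_F - 18q_F.
The leader's first-order condition 170 - 2q_F = 0 yields q_F = 85.
Then q_A = (270 - 2·85)/4 = 25.
Price P = 323 - 2·110 = 103.
Forge's profit: (103 - 18)·85 = 7225.

7225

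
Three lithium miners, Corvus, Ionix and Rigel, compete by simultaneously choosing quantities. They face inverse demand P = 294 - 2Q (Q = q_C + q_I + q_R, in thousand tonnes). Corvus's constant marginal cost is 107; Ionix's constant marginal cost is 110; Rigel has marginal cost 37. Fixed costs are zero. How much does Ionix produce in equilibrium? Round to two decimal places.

13.50

Corvus's profit: π_C = (294 - 2Q)q_C - (107q_C). Setting ∂π_C/∂q_C = 0: 187 - 4q_C - 2(q_I + q_R) = 0.
Ionix's profit: π_I = (294 - 2Q)q_I - (110q_I). Setting ∂π_I/∂q_I = 0: 184 - 4q_I - 2(q_C + q_R) = 0.
Rigel's profit: π_R = (294 - 2Q)q_R - (37q_R). Setting ∂π_R/∂q_R = 0: 257 - 4q_R - 2(q_C + q_I) = 0.
Adding the 3 conditions: 628 − 4Q − 4Q = 0, i.e. Q = 157/2.
Back-substituting: q_C = (187 − 157)/2 = 15, q_I = (184 − 157)/2 = 27/2, q_R = (257 − 157)/2 = 50.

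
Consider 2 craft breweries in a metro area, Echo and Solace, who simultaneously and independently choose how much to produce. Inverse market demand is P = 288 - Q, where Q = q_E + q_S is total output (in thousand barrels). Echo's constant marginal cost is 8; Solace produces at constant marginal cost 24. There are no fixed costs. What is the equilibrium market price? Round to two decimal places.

Echo's profit: π_E = (288 - Q)q_E - (8q_E). Setting ∂π_E/∂q_E = 0: 280 - 2q_E - (q_S) = 0.
Solace's first-order condition: 264 - 2q_S - (q_E) = 0.
So q_E = (280 - q_S)/2 and q_S = (264 - q_E)/2.
Solving the pair: q_E = 296/3, q_S = 248/3.
Total output Q = 544/3, so price P = 288 - 544/3 = 320/3.

106.67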